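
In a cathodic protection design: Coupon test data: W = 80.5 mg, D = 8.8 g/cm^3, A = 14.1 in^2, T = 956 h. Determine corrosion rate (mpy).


Apply the mpy weight-loss relation: CR = 534 * W / (D * A * T)
Numerator: 534 * 80.5 = 42987.0
Denominator: 8.8 * 14.1 * 956 = 118620.48
CR = 42987.0 / 118620.48 = 0.36239 mpy

0.36239 mpy


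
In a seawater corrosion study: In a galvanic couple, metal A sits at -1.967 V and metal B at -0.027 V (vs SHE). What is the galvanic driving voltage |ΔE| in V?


Driving voltage is the absolute potential difference.
|ΔE| = |-1.967 − (-0.027)| = 1.94 V

1.94 V


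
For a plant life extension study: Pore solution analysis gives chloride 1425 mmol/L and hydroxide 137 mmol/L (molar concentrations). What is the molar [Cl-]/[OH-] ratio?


Threshold parameter = [Cl-] / [OH-] (molar basis; both in mmol/L, so units cancel)
Ratio = 1425 / 137 = 10.4

10.4


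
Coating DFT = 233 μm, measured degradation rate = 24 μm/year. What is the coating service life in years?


Service life = thickness / degradation rate
Life = 233 / 24 = 9.7 years

9.7 years


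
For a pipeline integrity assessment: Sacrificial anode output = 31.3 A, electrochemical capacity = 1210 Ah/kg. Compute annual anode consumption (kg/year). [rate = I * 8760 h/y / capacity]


Annual consumption = current * hours per year / capacity
Rate = 31.3 * 8760 / 1210 = 226.6 kg/year

226.6 kg/year


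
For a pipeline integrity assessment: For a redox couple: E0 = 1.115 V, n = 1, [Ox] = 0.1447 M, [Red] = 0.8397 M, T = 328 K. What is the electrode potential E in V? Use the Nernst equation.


Apply the Nernst equation: E = E0 + (RT/nF)*ln([Ox]/[Red])
Step 1: RT/nF = 8.314*328/(1*96485) = 0.02826338 V
Step 2: [Ox]/[Red] = 0.1447/0.8397 = 0.172323
Step 3: ln(0.172323) = -1.758385
Step 4: correction = 0.02826338 * -1.758385 = -0.05 V
E = 1.115 + -0.05 = 1.065 V

1.065 V


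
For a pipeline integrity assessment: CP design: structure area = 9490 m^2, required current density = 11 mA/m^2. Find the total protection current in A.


I = area * current density, then convert mA → A (÷1000)
I = 9490 * 11 / 1000 = 104.39 A

104.39 A


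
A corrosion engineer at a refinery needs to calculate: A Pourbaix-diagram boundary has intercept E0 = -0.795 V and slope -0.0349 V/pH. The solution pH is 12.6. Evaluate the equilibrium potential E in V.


Apply the Pourbaix line equation: E = E0 + slope*pH
E = -0.795 + (-0.0349)*12.6 = -0.795 + (-0.43974) = -1.23474 V
Rounded to 3 decimal places: E = -1.235 V

-1.235 V


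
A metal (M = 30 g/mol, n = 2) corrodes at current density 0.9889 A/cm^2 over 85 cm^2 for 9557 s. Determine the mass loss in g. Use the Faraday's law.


Apply Faraday's law: m = i*A*t*M / (n*F)
Total charge passed Q = i*A*t = 0.9889*85*9557 = 803327.9705 C
m = Q*M/(n*F) = 803327.9705*30/(2*96485) = 124.889 g

124.889 g


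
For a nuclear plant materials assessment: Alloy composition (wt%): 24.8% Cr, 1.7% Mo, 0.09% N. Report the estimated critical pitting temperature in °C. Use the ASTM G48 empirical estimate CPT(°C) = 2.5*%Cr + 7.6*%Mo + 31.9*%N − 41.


Apply the ASTM G48 empirical CPT estimate: CPT(°C) = 2.5*%Cr + 7.6*%Mo + 31.9*%N − 41
2.5*24.8 = 62; 7.6*1.7 = 12.92; 31.9*0.09 = 2.871
CPT = 62 + 12.92 + 2.871 − 41 = 36.791 °C
Rounded to 0.1 °C: CPT ≈ 36.8 °C

36.8 °C


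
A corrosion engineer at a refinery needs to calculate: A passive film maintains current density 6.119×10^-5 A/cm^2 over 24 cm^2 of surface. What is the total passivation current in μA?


I = i_pass * A, then convert A → μA (×10^6)
I = 6.119×10^-5 * 24 * 10^6 = 1468.56 μA

1468.56 μA


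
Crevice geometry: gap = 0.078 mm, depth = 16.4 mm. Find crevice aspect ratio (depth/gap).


Aspect ratio = depth / gap
Ratio = 16.4 / 0.078 = 210.3

210.3


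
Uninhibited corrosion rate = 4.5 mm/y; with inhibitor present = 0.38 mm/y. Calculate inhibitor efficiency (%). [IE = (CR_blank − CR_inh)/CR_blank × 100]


Apply the inhibitor-efficiency definition: IE = (CR_blank − CR_inh)/CR_blank × 100
IE = (4.5 − 0.38) / 4.5 × 100
IE = 4.12 / 4.5 × 100 = 91.6 %

91.6 %


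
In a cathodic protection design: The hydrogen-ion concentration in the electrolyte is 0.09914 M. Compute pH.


pH = −log10[H+]
pH = −log10(0.09914) = 1.0

1.0


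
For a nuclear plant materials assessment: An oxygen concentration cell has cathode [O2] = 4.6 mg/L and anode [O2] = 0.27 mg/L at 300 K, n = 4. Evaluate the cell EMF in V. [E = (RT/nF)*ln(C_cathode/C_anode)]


Apply the Nernst concentration-cell relation: E = (RT/nF)*ln(C_cathode/C_anode)
RT/nF = 8.314*300/(4*96485) = 0.00646266 V
ln(4.6/0.27) = 2.83539
E = 0.00646266 * 2.83539 = 0.01832 V

0.01832 V


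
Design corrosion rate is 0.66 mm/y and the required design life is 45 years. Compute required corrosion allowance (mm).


Corrosion allowance = CR × design life
CA = 0.66 * 45 = 29.7 mm

29.7 mm


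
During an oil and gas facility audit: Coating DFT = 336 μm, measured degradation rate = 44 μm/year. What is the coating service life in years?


Service life = thickness / degradation rate
Life = 336 / 44 = 7.6 years

7.6 years


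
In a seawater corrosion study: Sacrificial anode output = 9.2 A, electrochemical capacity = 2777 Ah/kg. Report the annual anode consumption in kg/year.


Annual consumption = current * hours per year / capacity
Rate = 9.2 * 8760 / 2777 = 29.0 kg/year

29.0 kg/year


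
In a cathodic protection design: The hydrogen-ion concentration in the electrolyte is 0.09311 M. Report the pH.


pH = −log10[H+]
pH = −log10(0.09311) = 1.03

1.03


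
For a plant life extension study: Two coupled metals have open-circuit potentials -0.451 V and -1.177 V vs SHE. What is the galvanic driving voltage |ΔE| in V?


Driving voltage is the absolute potential difference.
|ΔE| = |-0.451 − (-1.177)| = 0.726 V

0.726 V


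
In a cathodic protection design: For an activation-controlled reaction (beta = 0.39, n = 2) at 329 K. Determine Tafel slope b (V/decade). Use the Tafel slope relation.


Apply the Tafel slope relation: b = 2.303*R*T/(beta*n*F)
Numerator: 2.303 * 8.314 * 329 = 6299.41
Denominator: 0.39 * 2 * 96485 = 75258.3
b = 6299.41 / 75258.3 = 0.0837 V/decade

0.0837 V/decade


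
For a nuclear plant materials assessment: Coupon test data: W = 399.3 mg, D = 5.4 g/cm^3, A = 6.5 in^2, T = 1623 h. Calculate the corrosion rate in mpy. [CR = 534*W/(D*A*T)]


Apply the mpy weight-loss relation: CR = 534 * W / (D * A * T)
Numerator: 534 * 399.3 = 213226.2
Denominator: 5.4 * 6.5 * 1623 = 56967.3
CR = 213226.2 / 56967.3 = 3.74296 mpy

3.74296 mpy


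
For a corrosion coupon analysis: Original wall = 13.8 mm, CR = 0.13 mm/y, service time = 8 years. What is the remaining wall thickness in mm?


Remaining wall = original − CR × time
t = 13.8 − 0.13*8 = 13.8 − 1.04 = 12.76 mm

12.76 mm


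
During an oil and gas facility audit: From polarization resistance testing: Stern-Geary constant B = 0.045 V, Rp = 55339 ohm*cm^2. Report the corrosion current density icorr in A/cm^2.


Apply the Stern-Geary relation: icorr = B / Rp
icorr = 0.045 / 55339 = 8.132×10^-7 A/cm^2

8.132×10^-7 A/cm^2


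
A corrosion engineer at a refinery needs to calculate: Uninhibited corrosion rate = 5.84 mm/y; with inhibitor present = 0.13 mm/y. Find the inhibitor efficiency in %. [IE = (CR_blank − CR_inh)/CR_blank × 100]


Apply the inhibitor-efficiency definition: IE = (CR_blank − CR_inh)/CR_blank × 100
IE = (5.84 − 0.13) / 5.84 × 100
IE = 5.71 / 5.84 × 100 = 97.8 %

97.8 %


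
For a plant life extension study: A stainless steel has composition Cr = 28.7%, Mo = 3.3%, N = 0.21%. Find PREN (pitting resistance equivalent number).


Apply the PREN formula: PREN = Cr + 3.3*Mo + 16*N
PREN = 28.7 + 3.3*3.3 + 16*0.21
PREN = 28.7 + 10.89 + 3.36 = 42.95

42.95


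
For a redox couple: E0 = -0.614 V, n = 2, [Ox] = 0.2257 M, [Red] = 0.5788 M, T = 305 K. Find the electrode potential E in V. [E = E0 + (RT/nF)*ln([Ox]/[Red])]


Apply the Nernst equation: E = E0 + (RT/nF)*ln([Ox]/[Red])
Step 1: RT/nF = 8.314*305/(2*96485) = 0.01314075 V
Step 2: [Ox]/[Red] = 0.2257/0.5788 = 0.389945
Step 3: ln(0.389945) = -0.94175
Step 4: correction = 0.01314075 * -0.94175 = -0.012 V
E = -0.614 + -0.012 = -0.626 V

-0.626 V


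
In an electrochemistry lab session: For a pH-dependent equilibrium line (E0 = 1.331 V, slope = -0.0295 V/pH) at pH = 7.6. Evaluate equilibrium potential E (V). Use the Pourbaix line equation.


Apply the Pourbaix line equation: E = E0 + slope*pH
E = 1.331 + (-0.0295)*7.6 = 1.331 + (-0.2242) = 1.1068 V
Rounded to 4 decimal places: E = 1.1068 V

1.1068 V


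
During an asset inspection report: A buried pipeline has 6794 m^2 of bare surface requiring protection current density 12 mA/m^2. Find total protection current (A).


I = area * current density, then convert mA → A (÷1000)
I = 6794 * 12 / 1000 = 81.53 A

81.53 A


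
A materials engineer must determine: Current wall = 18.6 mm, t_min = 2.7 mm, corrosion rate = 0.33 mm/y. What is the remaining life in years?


Apply the remaining-life relation: RL = (t_current − t_min) / CR
RL = (18.6 − 2.7) / 0.33 = 15.9 / 0.33 = 48.2 years

48.2 years


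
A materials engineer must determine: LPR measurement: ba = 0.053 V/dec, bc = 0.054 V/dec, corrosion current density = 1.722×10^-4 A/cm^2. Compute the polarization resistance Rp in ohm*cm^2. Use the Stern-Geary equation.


Apply the Stern-Geary equation: Rp = ba*bc / (2.303*icorr*(ba+bc))
ba*bc = 0.053*0.054 = 0.002862
ba+bc = 0.107; 2.303*icorr*(ba+bc) = 2.303*1.722×10^-4*0.107 = 4.2433696×10^-5
Rp = 0.002862 / 4.2433696×10^-5 = 67.4 ohm*cm^2

67.4 ohm*cm^2


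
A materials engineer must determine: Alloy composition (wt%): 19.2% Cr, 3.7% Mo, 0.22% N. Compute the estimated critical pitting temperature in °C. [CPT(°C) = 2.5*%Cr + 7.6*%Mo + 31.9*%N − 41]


Apply the ASTM G48 empirical CPT estimate: CPT(°C) = 2.5*%Cr + 7.6*%Mo + 31.9*%N − 41
2.5*19.2 = 48; 7.6*3.7 = 28.12; 31.9*0.22 = 7.018
CPT = 48 + 28.12 + 7.018 − 41 = 42.138 °C
Rounded to 0.1 °C: CPT ≈ 42.1 °C

42.1 °C


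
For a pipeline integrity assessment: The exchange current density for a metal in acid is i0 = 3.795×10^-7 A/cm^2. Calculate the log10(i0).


i0 = 3.795×10^-7 A/cm^2
log10(i0) = -6.421

-6.421


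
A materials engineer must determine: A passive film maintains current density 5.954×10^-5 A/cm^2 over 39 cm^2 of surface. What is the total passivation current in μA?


I = i_pass * A, then convert A → μA (×10^6)
I = 5.954×10^-5 * 39 * 10^6 = 2322.06 μA

2322.06 μA


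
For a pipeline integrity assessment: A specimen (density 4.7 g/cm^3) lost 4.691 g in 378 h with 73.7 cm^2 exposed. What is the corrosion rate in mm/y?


Apply the mm/y weight-loss relation: CR = 87600 * W / (D * A * T)
Numerator: 87600 * 4.691 = 410931.6
Denominator: 4.7 * 73.7 * 378 = 130935.42
CR = 410931.6 / 130935.42 = 3.13843 mm/y

3.13843 mm/y


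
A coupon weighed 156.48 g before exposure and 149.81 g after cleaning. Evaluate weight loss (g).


Weight loss = initial − final
WL = 156.48 − 149.81 = 6.67 g

6.67 g


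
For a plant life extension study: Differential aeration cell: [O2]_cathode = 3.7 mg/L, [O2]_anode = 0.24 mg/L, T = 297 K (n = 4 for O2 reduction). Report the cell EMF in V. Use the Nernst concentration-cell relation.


Apply the Nernst concentration-cell relation: E = (RT/nF)*ln(C_cathode/C_anode)
RT/nF = 8.314*297/(4*96485) = 0.00639804 V
ln(3.7/0.24) = 2.73545
E = 0.00639804 * 2.73545 = 0.0175 V

0.0175 V


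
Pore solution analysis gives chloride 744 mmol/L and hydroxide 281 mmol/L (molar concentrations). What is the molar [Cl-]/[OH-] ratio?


Threshold parameter = [Cl-] / [OH-] (molar basis; both in mmol/L, so units cancel)
Ratio = 744 / 281 = 2.65

2.65


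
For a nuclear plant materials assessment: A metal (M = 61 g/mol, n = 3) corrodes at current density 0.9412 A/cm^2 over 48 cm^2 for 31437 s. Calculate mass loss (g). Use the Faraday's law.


Apply Faraday's law: m = i*A*t*M / (n*F)
Total charge passed Q = i*A*t = 0.9412*48*31437 = 1420248.2112 C
m = Q*M/(n*F) = 1420248.2112*61/(3*96485) = 299.30435 g

299.30435 g


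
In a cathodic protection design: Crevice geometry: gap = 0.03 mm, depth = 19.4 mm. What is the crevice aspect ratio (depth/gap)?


Aspect ratio = depth / gap
Ratio = 19.4 / 0.03 = 646.7

646.7


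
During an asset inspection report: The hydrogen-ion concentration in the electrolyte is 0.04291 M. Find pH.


pH = −log10[H+]
pH = −log10(0.04291) = 1.37

1.37


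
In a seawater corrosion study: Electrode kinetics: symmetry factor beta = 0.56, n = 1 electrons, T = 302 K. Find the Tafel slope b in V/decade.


Apply the Tafel slope relation: b = 2.303*R*T/(beta*n*F)
Numerator: 2.303 * 8.314 * 302 = 5782.44
Denominator: 0.56 * 1 * 96485 = 54031.6
b = 5782.44 / 54031.6 = 0.107 V/decade

0.107 V/decade


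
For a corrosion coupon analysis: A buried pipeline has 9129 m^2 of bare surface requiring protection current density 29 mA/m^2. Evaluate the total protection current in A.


I = area * current density, then convert mA → A (÷1000)
I = 9129 * 29 / 1000 = 264.74 A

264.74 A


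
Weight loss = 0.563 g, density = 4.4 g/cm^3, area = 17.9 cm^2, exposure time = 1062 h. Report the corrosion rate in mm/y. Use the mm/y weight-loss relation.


Apply the mm/y weight-loss relation: CR = 87600 * W / (D * A * T)
Numerator: 87600 * 0.563 = 49318.8
Denominator: 4.4 * 17.9 * 1062 = 83643.12
CR = 49318.8 / 83643.12 = 0.58963 mm/y

0.58963 mm/y


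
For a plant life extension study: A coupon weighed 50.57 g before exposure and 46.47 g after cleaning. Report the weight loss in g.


Weight loss = initial − final
WL = 50.57 − 46.47 = 4.1 g

4.1 g


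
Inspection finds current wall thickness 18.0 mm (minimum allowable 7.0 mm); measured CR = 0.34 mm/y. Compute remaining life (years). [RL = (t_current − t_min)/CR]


Apply the remaining-life relation: RL = (t_current − t_min) / CR
RL = (18.0 − 7.0) / 0.34 = 11.0 / 0.34 = 32.4 years

32.4 years


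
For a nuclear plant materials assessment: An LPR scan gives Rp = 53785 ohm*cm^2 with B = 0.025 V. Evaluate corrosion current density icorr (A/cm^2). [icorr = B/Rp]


Apply the Stern-Geary relation: icorr = B / Rp
icorr = 0.025 / 53785 = 4.648×10^-7 A/cm^2

4.648×10^-7 A/cm^2


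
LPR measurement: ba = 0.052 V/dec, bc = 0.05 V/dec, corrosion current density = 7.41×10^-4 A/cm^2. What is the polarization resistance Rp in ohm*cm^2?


Apply the Stern-Geary equation: Rp = ba*bc / (2.303*icorr*(ba+bc))
ba*bc = 0.052*0.05 = 0.0026
ba+bc = 0.102; 2.303*icorr*(ba+bc) = 2.303*7.41×10^-4*0.102 = 1.7406535×10^-4
Rp = 0.0026 / 1.7406535×10^-4 = 14.9 ohm*cm^2

14.9 ohm*cm^2


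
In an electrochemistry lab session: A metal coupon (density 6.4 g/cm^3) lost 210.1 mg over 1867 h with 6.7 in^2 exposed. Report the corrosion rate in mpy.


Apply the mpy weight-loss relation: CR = 534 * W / (D * A * T)
Numerator: 534 * 210.1 = 112193.4
Denominator: 6.4 * 6.7 * 1867 = 80056.96
CR = 112193.4 / 80056.96 = 1.401 mpy

1.401 mpy


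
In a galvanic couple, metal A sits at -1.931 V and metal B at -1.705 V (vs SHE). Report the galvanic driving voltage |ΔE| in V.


Driving voltage is the absolute potential difference.
|ΔE| = |-1.931 − (-1.705)| = 0.226 V

0.226 V


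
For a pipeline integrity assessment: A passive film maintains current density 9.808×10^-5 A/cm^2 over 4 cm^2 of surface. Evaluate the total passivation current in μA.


I = i_pass * A, then convert A → μA (×10^6)
I = 9.808×10^-5 * 4 * 10^6 = 392.32 μA

392.32 μA


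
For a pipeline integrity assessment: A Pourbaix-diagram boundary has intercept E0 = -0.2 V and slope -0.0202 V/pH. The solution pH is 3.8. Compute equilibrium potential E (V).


Apply the Pourbaix line equation: E = E0 + slope*pH
E = -0.2 + (-0.0202)*3.8 = -0.2 + (-0.07676) = -0.27676 V
Rounded to 4 decimal places: E = -0.2768 V

-0.2768 V


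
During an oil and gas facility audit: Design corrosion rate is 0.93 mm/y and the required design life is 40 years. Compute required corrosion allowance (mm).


Corrosion allowance = CR × design life
CA = 0.93 * 40 = 37.2 mm

37.2 mm


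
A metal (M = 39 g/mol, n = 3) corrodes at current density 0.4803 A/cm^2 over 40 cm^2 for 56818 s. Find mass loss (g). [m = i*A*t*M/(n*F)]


Apply Faraday's law: m = i*A*t*M / (n*F)
Total charge passed Q = i*A*t = 0.4803*40*56818 = 1091587.416 C
m = Q*M/(n*F) = 1091587.416*39/(3*96485) = 147.0761 g

147.0761 g


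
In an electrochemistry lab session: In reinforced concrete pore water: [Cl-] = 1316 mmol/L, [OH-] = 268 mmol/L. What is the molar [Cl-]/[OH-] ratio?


Threshold parameter = [Cl-] / [OH-] (molar basis; both in mmol/L, so units cancel)
Ratio = 1316 / 268 = 4.91

4.91


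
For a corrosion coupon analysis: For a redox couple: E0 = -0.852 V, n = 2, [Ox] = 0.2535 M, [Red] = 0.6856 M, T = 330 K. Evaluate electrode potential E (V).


Apply the Nernst equation: E = E0 + (RT/nF)*ln([Ox]/[Red])
Step 1: RT/nF = 8.314*330/(2*96485) = 0.01421786 V
Step 2: [Ox]/[Red] = 0.2535/0.6856 = 0.369749
Step 3: ln(0.369749) = -0.994931
Step 4: correction = 0.01421786 * -0.994931 = -0.0141 V
E = -0.852 + -0.0141 = -0.8661 V

-0.8661 V


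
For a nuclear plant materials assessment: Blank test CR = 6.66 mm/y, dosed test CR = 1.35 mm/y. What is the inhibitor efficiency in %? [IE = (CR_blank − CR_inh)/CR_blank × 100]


Apply the inhibitor-efficiency definition: IE = (CR_blank − CR_inh)/CR_blank × 100
IE = (6.66 − 1.35) / 6.66 × 100
IE = 5.31 / 6.66 × 100 = 79.7 %

79.7 %


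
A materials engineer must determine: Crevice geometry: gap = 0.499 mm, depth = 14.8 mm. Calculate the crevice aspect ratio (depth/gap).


Aspect ratio = depth / gap
Ratio = 14.8 / 0.499 = 29.7

29.7


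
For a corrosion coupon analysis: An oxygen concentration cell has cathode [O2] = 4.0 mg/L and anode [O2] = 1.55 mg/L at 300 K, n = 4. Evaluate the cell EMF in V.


Apply the Nernst concentration-cell relation: E = (RT/nF)*ln(C_cathode/C_anode)
RT/nF = 8.314*300/(4*96485) = 0.00646266 V
ln(4.0/1.55) = 0.94804
E = 0.00646266 * 0.94804 = 0.00613 V

0.00613 V


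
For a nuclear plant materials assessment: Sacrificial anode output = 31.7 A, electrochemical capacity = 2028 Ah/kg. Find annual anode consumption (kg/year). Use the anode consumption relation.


Annual consumption = current * hours per year / capacity
Rate = 31.7 * 8760 / 2028 = 136.9 kg/year

136.9 kg/year


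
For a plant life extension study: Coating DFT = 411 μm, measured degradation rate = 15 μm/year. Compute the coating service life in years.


Service life = thickness / degradation rate
Life = 411 / 15 = 27.4 years

27.4 years


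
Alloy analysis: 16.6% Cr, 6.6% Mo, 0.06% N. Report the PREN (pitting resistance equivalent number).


Apply the PREN formula: PREN = Cr + 3.3*Mo + 16*N
PREN = 16.6 + 3.3*6.6 + 16*0.06
PREN = 16.6 + 21.78 + 0.96 = 39.34

39.34


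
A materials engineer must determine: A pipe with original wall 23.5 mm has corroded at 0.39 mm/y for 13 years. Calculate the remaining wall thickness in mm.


Remaining wall = original − CR × time
t = 23.5 − 0.39*13 = 23.5 − 5.07 = 18.43 mm

18.43 mm


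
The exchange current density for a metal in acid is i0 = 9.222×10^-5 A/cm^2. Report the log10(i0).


i0 = 9.222×10^-5 A/cm^2
log10(i0) = -4.035

-4.035


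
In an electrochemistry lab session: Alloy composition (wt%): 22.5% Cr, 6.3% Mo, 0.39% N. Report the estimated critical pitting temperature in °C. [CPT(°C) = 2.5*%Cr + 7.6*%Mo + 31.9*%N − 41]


Apply the ASTM G48 empirical CPT estimate: CPT(°C) = 2.5*%Cr + 7.6*%Mo + 31.9*%N − 41
2.5*22.5 = 56.25; 7.6*6.3 = 47.88; 31.9*0.39 = 12.441
CPT = 56.25 + 47.88 + 12.441 − 41 = 75.571 °C
Rounded to 0.1 °C: CPT ≈ 75.6 °C

75.6 °C


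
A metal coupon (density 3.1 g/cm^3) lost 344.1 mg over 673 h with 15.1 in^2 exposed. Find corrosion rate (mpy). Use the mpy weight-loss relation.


Apply the mpy weight-loss relation: CR = 534 * W / (D * A * T)
Numerator: 534 * 344.1 = 183749.4
Denominator: 3.1 * 15.1 * 673 = 31503.13
CR = 183749.4 / 31503.13 = 5.8327 mpy

5.8327 mpy


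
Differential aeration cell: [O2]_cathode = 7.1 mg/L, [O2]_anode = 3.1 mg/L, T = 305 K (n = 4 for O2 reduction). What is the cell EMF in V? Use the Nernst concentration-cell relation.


Apply the Nernst concentration-cell relation: E = (RT/nF)*ln(C_cathode/C_anode)
RT/nF = 8.314*305/(4*96485) = 0.00657037 V
ln(7.1/3.1) = 0.82869
E = 0.00657037 * 0.82869 = 0.00544 V

0.00544 V


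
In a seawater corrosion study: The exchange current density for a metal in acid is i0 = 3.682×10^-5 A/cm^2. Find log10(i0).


i0 = 3.682×10^-5 A/cm^2
log10(i0) = -4.434

-4.434


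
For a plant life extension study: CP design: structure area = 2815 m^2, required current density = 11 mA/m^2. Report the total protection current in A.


I = area * current density, then convert mA → A (÷1000)
I = 2815 * 11 / 1000 = 30.97 A

30.97 A


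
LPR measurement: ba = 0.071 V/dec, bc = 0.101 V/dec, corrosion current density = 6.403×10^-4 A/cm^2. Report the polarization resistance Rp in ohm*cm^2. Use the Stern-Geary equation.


Apply the Stern-Geary equation: Rp = ba*bc / (2.303*icorr*(ba+bc))
ba*bc = 0.071*0.101 = 0.007171
ba+bc = 0.172; 2.303*icorr*(ba+bc) = 2.303*6.403×10^-4*0.172 = 2.5363307×10^-4
Rp = 0.007171 / 2.5363307×10^-4 = 28.27 ohm*cm^2

28.27 ohm*cm^2


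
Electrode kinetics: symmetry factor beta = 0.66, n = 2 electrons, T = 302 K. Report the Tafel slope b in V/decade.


Apply the Tafel slope relation: b = 2.303*R*T/(beta*n*F)
Numerator: 2.303 * 8.314 * 302 = 5782.44
Denominator: 0.66 * 2 * 96485 = 127360.2
b = 5782.44 / 127360.2 = 0.045 V/decade

0.045 V/decade


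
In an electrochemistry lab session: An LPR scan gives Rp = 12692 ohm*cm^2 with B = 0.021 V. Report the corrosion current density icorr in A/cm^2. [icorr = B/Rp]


Apply the Stern-Geary relation: icorr = B / Rp
icorr = 0.021 / 12692 = 1.655×10^-6 A/cm^2

1.655×10^-6 A/cm^2


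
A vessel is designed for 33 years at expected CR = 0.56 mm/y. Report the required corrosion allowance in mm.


Corrosion allowance = CR × design life
CA = 0.56 * 33 = 18.48 mm

18.48 mm


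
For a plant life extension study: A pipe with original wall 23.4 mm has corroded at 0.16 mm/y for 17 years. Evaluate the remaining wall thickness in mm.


Remaining wall = original − CR × time
t = 23.4 − 0.16*17 = 23.4 − 2.72 = 20.68 mm

20.68 mm


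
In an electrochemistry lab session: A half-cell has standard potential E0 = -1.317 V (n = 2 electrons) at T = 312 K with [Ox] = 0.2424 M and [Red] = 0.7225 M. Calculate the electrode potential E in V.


Apply the Nernst equation: E = E0 + (RT/nF)*ln([Ox]/[Red])
Step 1: RT/nF = 8.314*312/(2*96485) = 0.01344234 V
Step 2: [Ox]/[Red] = 0.2424/0.7225 = 0.335502
Step 3: ln(0.335502) = -1.092127
Step 4: correction = 0.01344234 * -1.092127 = -0.015 V
E = -1.317 + -0.015 = -1.332 V

-1.332 V


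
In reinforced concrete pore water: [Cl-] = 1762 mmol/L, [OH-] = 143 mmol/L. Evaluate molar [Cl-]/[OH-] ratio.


Threshold parameter = [Cl-] / [OH-] (molar basis; both in mmol/L, so units cancel)
Ratio = 1762 / 143 = 12.32

12.32


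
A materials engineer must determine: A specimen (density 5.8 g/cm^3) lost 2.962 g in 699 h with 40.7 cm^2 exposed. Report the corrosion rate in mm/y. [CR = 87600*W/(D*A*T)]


Apply the mm/y weight-loss relation: CR = 87600 * W / (D * A * T)
Numerator: 87600 * 2.962 = 259471.2
Denominator: 5.8 * 40.7 * 699 = 165005.94
CR = 259471.2 / 165005.94 = 1.5725 mm/y

1.5725 mm/y


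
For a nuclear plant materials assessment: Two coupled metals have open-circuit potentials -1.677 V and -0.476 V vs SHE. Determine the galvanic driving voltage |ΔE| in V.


Driving voltage is the absolute potential difference.
|ΔE| = |-1.677 − (-0.476)| = 1.201 V

1.201 V


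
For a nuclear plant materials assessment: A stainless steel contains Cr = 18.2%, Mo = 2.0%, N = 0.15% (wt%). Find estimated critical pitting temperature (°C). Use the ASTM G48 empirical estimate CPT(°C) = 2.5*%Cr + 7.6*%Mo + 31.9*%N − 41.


Apply the ASTM G48 empirical CPT estimate: CPT(°C) = 2.5*%Cr + 7.6*%Mo + 31.9*%N − 41
2.5*18.2 = 45.5; 7.6*2.0 = 15.2; 31.9*0.15 = 4.785
CPT = 45.5 + 15.2 + 4.785 − 41 = 24.485 °C
Rounded to 0.1 °C: CPT ≈ 24.5 °C

24.5 °C


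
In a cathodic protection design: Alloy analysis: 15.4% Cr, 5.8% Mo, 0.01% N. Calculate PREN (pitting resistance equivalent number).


Apply the PREN formula: PREN = Cr + 3.3*Mo + 16*N
PREN = 15.4 + 3.3*5.8 + 16*0.01
PREN = 15.4 + 19.14 + 0.16 = 34.7

34.7


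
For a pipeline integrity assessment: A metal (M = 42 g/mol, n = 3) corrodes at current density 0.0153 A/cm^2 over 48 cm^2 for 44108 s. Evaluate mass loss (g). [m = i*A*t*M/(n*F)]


Apply Faraday's law: m = i*A*t*M / (n*F)
Total charge passed Q = i*A*t = 0.0153*48*44108 = 32392.9152 C
m = Q*M/(n*F) = 32392.9152*42/(3*96485) = 4.70022 g

4.70022 g


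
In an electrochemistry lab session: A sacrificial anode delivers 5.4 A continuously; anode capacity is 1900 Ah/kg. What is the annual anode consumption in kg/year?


Annual consumption = current * hours per year / capacity
Rate = 5.4 * 8760 / 1900 = 24.9 kg/year

24.9 kg/year


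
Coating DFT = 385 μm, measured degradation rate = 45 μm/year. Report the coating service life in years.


Service life = thickness / degradation rate
Life = 385 / 45 = 8.6 years

8.6 years


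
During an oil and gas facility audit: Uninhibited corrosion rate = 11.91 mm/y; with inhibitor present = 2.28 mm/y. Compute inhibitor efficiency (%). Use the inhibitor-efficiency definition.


Apply the inhibitor-efficiency definition: IE = (CR_blank − CR_inh)/CR_blank × 100
IE = (11.91 − 2.28) / 11.91 × 100
IE = 9.63 / 11.91 × 100 = 80.9 %

80.9 %


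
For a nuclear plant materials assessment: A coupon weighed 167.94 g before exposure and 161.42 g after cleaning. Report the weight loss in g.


Weight loss = initial − final
WL = 167.94 − 161.42 = 6.52 g

6.52 g


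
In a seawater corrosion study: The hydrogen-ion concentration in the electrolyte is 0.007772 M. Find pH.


pH = −log10[H+]
pH = −log10(0.007772) = 2.11

2.11


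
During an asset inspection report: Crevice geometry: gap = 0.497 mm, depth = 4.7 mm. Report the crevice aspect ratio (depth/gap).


Aspect ratio = depth / gap
Ratio = 4.7 / 0.497 = 9.5

9.5


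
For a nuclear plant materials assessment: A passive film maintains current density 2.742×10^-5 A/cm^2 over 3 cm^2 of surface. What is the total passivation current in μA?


I = i_pass * A, then convert A → μA (×10^6)
I = 2.742×10^-5 * 3 * 10^6 = 82.26 μA

82.26 μA


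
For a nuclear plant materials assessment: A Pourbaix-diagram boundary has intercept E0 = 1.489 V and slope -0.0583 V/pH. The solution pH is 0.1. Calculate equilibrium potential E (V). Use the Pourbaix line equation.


Apply the Pourbaix line equation: E = E0 + slope*pH
E = 1.489 + (-0.0583)*0.1 = 1.489 + (-0.00583) = 1.48317 V
Rounded to 3 decimal places: E = 1.483 V

1.483 V


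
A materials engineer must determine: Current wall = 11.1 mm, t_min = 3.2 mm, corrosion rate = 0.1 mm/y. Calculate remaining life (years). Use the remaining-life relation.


Apply the remaining-life relation: RL = (t_current − t_min) / CR
RL = (11.1 − 3.2) / 0.1 = 7.9 / 0.1 = 79.0 years

79.0 years


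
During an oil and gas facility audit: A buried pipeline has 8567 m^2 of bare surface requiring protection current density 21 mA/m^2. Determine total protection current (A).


I = area * current density, then convert mA → A (÷1000)
I = 8567 * 21 / 1000 = 179.91 A

179.91 A


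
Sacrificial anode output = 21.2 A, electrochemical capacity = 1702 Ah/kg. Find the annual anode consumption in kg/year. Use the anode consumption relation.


Annual consumption = current * hours per year / capacity
Rate = 21.2 * 8760 / 1702 = 109.1 kg/year

109.1 kg/year


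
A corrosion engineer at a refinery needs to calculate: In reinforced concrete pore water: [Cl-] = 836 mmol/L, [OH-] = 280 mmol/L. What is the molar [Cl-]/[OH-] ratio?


Threshold parameter = [Cl-] / [OH-] (molar basis; both in mmol/L, so units cancel)
Ratio = 836 / 280 = 2.99

2.99


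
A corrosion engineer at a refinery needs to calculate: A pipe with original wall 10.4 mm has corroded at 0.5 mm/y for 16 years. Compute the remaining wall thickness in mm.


Remaining wall = original − CR × time
t = 10.4 − 0.5*16 = 10.4 − 8.0 = 2.4 mm

2.4 mm


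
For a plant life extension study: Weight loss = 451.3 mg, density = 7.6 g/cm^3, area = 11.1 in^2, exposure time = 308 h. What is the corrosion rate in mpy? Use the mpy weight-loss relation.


Apply the mpy weight-loss relation: CR = 534 * W / (D * A * T)
Numerator: 534 * 451.3 = 240994.2
Denominator: 7.6 * 11.1 * 308 = 25982.88
CR = 240994.2 / 25982.88 = 9.275 mpy

9.275 mpy


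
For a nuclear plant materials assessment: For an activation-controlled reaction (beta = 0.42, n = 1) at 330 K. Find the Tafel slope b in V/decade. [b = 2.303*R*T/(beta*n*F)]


Apply the Tafel slope relation: b = 2.303*R*T/(beta*n*F)
Numerator: 2.303 * 8.314 * 330 = 6318.56
Denominator: 0.42 * 1 * 96485 = 40523.7
b = 6318.56 / 40523.7 = 0.1559 V/decade

0.1559 V/decade


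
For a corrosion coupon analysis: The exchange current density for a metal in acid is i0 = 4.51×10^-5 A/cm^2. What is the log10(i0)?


i0 = 4.51×10^-5 A/cm^2
log10(i0) = -4.346

-4.346


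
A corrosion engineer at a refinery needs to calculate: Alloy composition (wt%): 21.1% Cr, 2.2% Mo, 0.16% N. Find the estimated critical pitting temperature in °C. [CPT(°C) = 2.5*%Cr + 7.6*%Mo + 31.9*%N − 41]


Apply the ASTM G48 empirical CPT estimate: CPT(°C) = 2.5*%Cr + 7.6*%Mo + 31.9*%N − 41
2.5*21.1 = 52.75; 7.6*2.2 = 16.72; 31.9*0.16 = 5.104
CPT = 52.75 + 16.72 + 5.104 − 41 = 33.574 °C
Rounded to 0.1 °C: CPT ≈ 33.6 °C

33.6 °C


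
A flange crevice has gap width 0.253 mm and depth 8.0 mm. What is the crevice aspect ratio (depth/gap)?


Aspect ratio = depth / gap
Ratio = 8.0 / 0.253 = 31.6

31.6


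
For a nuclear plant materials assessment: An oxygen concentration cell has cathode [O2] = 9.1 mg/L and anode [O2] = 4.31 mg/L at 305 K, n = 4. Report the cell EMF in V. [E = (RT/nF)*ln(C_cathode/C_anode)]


Apply the Nernst concentration-cell relation: E = (RT/nF)*ln(C_cathode/C_anode)
RT/nF = 8.314*305/(4*96485) = 0.00657037 V
ln(9.1/4.31) = 0.74734
E = 0.00657037 * 0.74734 = 0.00491 V

0.00491 V


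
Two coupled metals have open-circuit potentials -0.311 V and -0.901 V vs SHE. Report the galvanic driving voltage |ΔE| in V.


Driving voltage is the absolute potential difference.
|ΔE| = |-0.311 − (-0.901)| = 0.59 V

0.59 V


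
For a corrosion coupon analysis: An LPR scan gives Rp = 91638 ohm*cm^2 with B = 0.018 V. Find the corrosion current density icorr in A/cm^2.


Apply the Stern-Geary relation: icorr = B / Rp
icorr = 0.018 / 91638 = 1.964×10^-7 A/cm^2

1.964×10^-7 A/cm^2


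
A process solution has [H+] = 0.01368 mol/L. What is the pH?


pH = −log10[H+]
pH = −log10(0.01368) = 1.86

1.86


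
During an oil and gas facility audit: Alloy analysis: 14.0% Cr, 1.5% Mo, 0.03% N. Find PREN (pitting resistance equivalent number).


Apply the PREN formula: PREN = Cr + 3.3*Mo + 16*N
PREN = 14.0 + 3.3*1.5 + 16*0.03
PREN = 14.0 + 4.95 + 0.48 = 19.43

19.43


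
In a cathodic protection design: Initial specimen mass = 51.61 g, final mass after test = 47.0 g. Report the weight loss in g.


Weight loss = initial − final
WL = 51.61 − 47.0 = 4.61 g

4.61 g


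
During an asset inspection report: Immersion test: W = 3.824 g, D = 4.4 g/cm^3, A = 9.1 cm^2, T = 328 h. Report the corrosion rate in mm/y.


Apply the mm/y weight-loss relation: CR = 87600 * W / (D * A * T)
Numerator: 87600 * 3.824 = 334982.4
Denominator: 4.4 * 9.1 * 328 = 13133.12
CR = 334982.4 / 13133.12 = 25.5067 mm/y

25.5067 mm/y


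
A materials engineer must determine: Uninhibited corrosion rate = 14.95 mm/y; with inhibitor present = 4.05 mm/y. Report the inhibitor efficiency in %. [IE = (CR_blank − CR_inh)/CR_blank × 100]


Apply the inhibitor-efficiency definition: IE = (CR_blank − CR_inh)/CR_blank × 100
IE = (14.95 − 4.05) / 14.95 × 100
IE = 10.9 / 14.95 × 100 = 72.9 %

72.9 %


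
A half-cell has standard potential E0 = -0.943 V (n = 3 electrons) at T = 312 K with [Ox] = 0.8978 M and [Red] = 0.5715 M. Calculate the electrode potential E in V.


Apply the Nernst equation: E = E0 + (RT/nF)*ln([Ox]/[Red])
Step 1: RT/nF = 8.314*312/(3*96485) = 0.00896156 V
Step 2: [Ox]/[Red] = 0.8978/0.5715 = 1.570954
Step 3: ln(1.570954) = 0.451683
Step 4: correction = 0.00896156 * 0.451683 = 0.004 V
E = -0.943 + 0.004 = -0.939 V

-0.939 V


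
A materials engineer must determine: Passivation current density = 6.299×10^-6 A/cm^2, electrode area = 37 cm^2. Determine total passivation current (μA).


I = i_pass * A, then convert A → μA (×10^6)
I = 6.299×10^-6 * 37 * 10^6 = 233.06 μA

233.06 μA


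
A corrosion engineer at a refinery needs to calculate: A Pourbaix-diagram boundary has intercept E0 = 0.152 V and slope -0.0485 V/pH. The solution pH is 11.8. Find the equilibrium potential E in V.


Apply the Pourbaix line equation: E = E0 + slope*pH
E = 0.152 + (-0.0485)*11.8 = 0.152 + (-0.5723) = -0.4203 V
Rounded to 3 decimal places: E = -0.420 V

-0.420 V


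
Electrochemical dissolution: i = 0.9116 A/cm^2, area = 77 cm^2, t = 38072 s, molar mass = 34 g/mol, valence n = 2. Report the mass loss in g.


Apply Faraday's law: m = i*A*t*M / (n*F)
Total charge passed Q = i*A*t = 0.9116*77*38072 = 2672395.5104 C
m = Q*M/(n*F) = 2672395.5104*34/(2*96485) = 470.8579 g

470.8579 g


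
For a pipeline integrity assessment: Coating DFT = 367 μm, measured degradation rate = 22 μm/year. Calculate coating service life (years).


Service life = thickness / degradation rate
Life = 367 / 22 = 16.7 years

16.7 years


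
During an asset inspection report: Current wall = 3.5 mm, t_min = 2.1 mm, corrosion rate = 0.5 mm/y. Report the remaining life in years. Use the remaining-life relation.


Apply the remaining-life relation: RL = (t_current − t_min) / CR
RL = (3.5 − 2.1) / 0.5 = 1.4 / 0.5 = 2.8 years

2.8 years


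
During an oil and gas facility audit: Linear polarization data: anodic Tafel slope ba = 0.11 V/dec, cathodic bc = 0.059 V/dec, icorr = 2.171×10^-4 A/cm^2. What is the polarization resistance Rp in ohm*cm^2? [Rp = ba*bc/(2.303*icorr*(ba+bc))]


Apply the Stern-Geary equation: Rp = ba*bc / (2.303*icorr*(ba+bc))
ba*bc = 0.11*0.059 = 0.00649
ba+bc = 0.169; 2.303*icorr*(ba+bc) = 2.303*2.171×10^-4*0.169 = 8.449684×10^-5
Rp = 0.00649 / 8.449684×10^-5 = 76.8 ohm*cm^2

76.8 ohm*cm^2


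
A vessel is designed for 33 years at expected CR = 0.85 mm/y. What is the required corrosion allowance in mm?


Corrosion allowance = CR × design life
CA = 0.85 * 33 = 28.05 mm

28.05 mm


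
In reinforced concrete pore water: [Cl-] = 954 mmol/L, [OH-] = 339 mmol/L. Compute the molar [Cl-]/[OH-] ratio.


Threshold parameter = [Cl-] / [OH-] (molar basis; both in mmol/L, so units cancel)
Ratio = 954 / 339 = 2.81

2.81


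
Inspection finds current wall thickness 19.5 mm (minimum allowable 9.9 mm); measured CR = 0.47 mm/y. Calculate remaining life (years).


Apply the remaining-life relation: RL = (t_current − t_min) / CR
RL = (19.5 − 9.9) / 0.47 = 9.6 / 0.47 = 20.4 years

20.4 years


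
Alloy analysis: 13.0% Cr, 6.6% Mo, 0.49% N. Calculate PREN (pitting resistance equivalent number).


Apply the PREN formula: PREN = Cr + 3.3*Mo + 16*N
PREN = 13.0 + 3.3*6.6 + 16*0.49
PREN = 13.0 + 21.78 + 7.84 = 42.62

42.62


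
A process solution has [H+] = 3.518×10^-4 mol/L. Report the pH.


pH = −log10[H+]
pH = −log10(3.518×10^-4) = 3.45

3.45


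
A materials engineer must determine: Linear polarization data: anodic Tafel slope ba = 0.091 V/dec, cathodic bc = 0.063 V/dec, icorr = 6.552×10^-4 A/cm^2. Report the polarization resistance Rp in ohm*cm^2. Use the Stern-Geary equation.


Apply the Stern-Geary equation: Rp = ba*bc / (2.303*icorr*(ba+bc))
ba*bc = 0.091*0.063 = 0.005733
ba+bc = 0.154; 2.303*icorr*(ba+bc) = 2.303*6.552×10^-4*0.154 = 2.3237454×10^-4
Rp = 0.005733 / 2.3237454×10^-4 = 24.67 ohm*cm^2

24.67 ohm*cm^2


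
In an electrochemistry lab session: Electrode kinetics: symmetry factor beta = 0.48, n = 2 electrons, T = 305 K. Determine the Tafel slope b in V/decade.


Apply the Tafel slope relation: b = 2.303*R*T/(beta*n*F)
Numerator: 2.303 * 8.314 * 305 = 5839.88
Denominator: 0.48 * 2 * 96485 = 92625.6
b = 5839.88 / 92625.6 = 0.063 V/decade

0.063 V/decade


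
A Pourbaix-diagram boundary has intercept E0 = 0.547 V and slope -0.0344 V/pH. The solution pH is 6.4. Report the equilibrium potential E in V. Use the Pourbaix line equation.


Apply the Pourbaix line equation: E = E0 + slope*pH
E = 0.547 + (-0.0344)*6.4 = 0.547 + (-0.22016) = 0.32684 V
Rounded to 3 decimal places: E = 0.327 V

0.327 V


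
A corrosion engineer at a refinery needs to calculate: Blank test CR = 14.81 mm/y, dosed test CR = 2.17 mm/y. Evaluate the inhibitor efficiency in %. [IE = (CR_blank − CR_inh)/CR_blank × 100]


Apply the inhibitor-efficiency definition: IE = (CR_blank − CR_inh)/CR_blank × 100
IE = (14.81 − 2.17) / 14.81 × 100
IE = 12.64 / 14.81 × 100 = 85.3 %

85.3 %


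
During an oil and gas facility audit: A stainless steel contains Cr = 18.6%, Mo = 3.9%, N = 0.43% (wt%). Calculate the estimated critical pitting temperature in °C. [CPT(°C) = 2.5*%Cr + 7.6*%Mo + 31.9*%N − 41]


Apply the ASTM G48 empirical CPT estimate: CPT(°C) = 2.5*%Cr + 7.6*%Mo + 31.9*%N − 41
2.5*18.6 = 46.5; 7.6*3.9 = 29.64; 31.9*0.43 = 13.717
CPT = 46.5 + 29.64 + 13.717 − 41 = 48.857 °C
Rounded to 0.1 °C: CPT ≈ 48.9 °C

48.9 °C


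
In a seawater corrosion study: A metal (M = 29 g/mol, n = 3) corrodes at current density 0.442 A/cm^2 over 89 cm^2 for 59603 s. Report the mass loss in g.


Apply Faraday's law: m = i*A*t*M / (n*F)
Total charge passed Q = i*A*t = 0.442*89*59603 = 2344662.814 C
m = Q*M/(n*F) = 2344662.814*29/(3*96485) = 234.90775 g

234.90775 g


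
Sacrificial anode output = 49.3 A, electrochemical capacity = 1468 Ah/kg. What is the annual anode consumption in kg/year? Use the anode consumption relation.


Annual consumption = current * hours per year / capacity
Rate = 49.3 * 8760 / 1468 = 294.2 kg/year

294.2 kg/year


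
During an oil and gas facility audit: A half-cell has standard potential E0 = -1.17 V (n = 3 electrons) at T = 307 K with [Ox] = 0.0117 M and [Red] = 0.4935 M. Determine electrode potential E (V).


Apply the Nernst equation: E = E0 + (RT/nF)*ln([Ox]/[Red])
Step 1: RT/nF = 8.314*307/(3*96485) = 0.00881794 V
Step 2: [Ox]/[Red] = 0.0117/0.4935 = 0.023708
Step 3: ln(0.023708) = -3.741943
Step 4: correction = 0.00881794 * -3.741943 = -0.033 V
E = -1.17 + -0.033 = -1.203 V

-1.203 V


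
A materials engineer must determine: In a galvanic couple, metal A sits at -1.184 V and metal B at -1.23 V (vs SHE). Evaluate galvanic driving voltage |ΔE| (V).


Driving voltage is the absolute potential difference.
|ΔE| = |-1.184 − (-1.23)| = 0.046 V

0.046 V


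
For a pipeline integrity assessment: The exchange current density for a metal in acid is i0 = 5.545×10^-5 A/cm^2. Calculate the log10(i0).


i0 = 5.545×10^-5 A/cm^2
log10(i0) = -4.256

-4.256


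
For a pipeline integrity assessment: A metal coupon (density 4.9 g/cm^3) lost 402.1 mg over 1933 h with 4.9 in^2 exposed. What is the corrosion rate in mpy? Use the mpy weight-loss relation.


Apply the mpy weight-loss relation: CR = 534 * W / (D * A * T)
Numerator: 534 * 402.1 = 214721.4
Denominator: 4.9 * 4.9 * 1933 = 46411.33
CR = 214721.4 / 46411.33 = 4.6265 mpy

4.6265 mpy
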